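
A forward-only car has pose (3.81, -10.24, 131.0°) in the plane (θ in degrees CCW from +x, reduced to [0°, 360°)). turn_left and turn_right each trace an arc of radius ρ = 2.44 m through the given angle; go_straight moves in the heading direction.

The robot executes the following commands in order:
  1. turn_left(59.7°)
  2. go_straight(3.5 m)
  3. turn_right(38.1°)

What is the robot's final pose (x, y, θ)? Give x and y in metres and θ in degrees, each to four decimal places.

set_pose: (x, y, θ) = (3.8100, -10.2400, 131.0000°), ρ = 2.44
turn_left(59.7°): centre at ρ to the left, rotate +59.7° → (1.5155, -9.4432, 190.7000°)
go_straight(3.5): x += 3.5·cos θ, y += 3.5·sin θ → (-1.9237, -10.0930, 190.7000°)
turn_right(38.1°): centre at ρ to the right, rotate −38.1° → (-3.4996, -9.8617, 152.6000°)

(-3.4996, -9.8617, 152.6000°)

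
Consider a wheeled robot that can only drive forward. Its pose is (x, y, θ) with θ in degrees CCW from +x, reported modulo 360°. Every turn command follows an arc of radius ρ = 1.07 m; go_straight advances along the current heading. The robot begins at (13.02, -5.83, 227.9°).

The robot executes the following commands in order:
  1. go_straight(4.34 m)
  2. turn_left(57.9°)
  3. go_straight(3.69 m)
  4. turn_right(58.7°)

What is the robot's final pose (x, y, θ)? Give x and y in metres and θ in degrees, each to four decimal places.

set_pose: (x, y, θ) = (13.0200, -5.8300, 227.9000°), ρ = 1.07
go_straight(4.34): x += 4.34·cos θ, y += 4.34·sin θ → (10.1103, -9.0502, 227.9000°)
turn_left(57.9°): centre at ρ to the left, rotate +57.9° → (9.8747, -10.0589, 285.8000°)
go_straight(3.69): x += 3.69·cos θ, y += 3.69·sin θ → (10.8794, -13.6095, 285.8000°)
turn_right(58.7°): centre at ρ to the right, rotate −58.7° → (10.6337, -14.6292, 227.1000°)

(10.6337, -14.6292, 227.1000°)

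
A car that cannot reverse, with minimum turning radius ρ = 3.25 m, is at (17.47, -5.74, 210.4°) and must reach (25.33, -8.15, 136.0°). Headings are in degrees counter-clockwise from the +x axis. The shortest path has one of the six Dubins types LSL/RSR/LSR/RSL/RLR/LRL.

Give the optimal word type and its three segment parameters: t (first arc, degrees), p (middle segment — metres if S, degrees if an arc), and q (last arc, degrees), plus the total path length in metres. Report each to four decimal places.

Let ψ = atan2(Δy, Δx) = atan2(-2.41, 7.86) = -17.0464° be the start→goal bearing.
Normalize: d = |goal − start| / ρ = 8.221174/3.25 = 2.529592, α = (θ_start − ψ) mod 360° = 227.4464° = 3.969688 rad, β = (θ_goal − ψ) mod 360° = 153.0464° = 2.671163 rad.
Common terms: sin α = -0.736645, cos α = -0.676280, sin β = 0.453269, cos β = -0.891374, cos(α−β) = 0.268920, d² = 6.398836. Work in radians in the unit-radius frame; every candidate has L = ρ·(t + p + q).
LSL: p² = 2 + d² − 2cos(α−β) + 2d(sin α − sin β) = 1.841003; p = √p² = 1.356835; φ = atan2(cos β − cos α, d + sin α − sin β) = -0.159197 rad; t = (φ − α) mod 2π = 2.154300 rad, q = (β − φ) mod 2π = 2.830360 rad → L = 3.25·(2.154300 + 1.356835 + 2.830360) = 3.25·6.341496 = 20.609861 m
RSR: p² = 2 + d² − 2cos(α−β) + 2d(sin β − sin α) = 13.880989; p = √p² = 3.725720; φ = atan2(cos α − cos β, d − sin α + sin β) = 0.057764 rad; t = (α − φ) mod 2π = 3.911924 rad, q = (φ − β) mod 2π = 3.669787 rad → L = 3.25·(3.911924 + 3.725720 + 3.669787) = 3.25·11.307430 = 36.749148 m
LSR: p² = d² − 2 + 2cos(α−β) + 2d(sin α + sin β) = 3.503027; p = √p² = 1.871638; φ = atan2(−cos α − cos β, d + sin α + sin β) − atan2(−2, p) = 1.427861 rad; t = (φ − α) mod 2π = 3.741359 rad, q = (φ − β) mod 2π = 5.039884 rad → L = 3.25·(3.741359 + 1.871638 + 5.039884) = 3.25·10.652880 = 34.621861 m
RSL: p² = d² − 2 + 2cos(α−β) − 2d(sin α + sin β) = 6.370323; p = √p² = 2.523950; φ = atan2(cos α + cos β, d − sin α − sin β) − atan2(2, p) = -1.178522 rad; t = (α − φ) mod 2π = 5.148210 rad, q = (β − φ) mod 2π = 3.849685 rad → L = 3.25·(5.148210 + 2.523950 + 3.849685) = 3.25·11.521845 = 37.445996 m
RLR: c = (6 − d² + 2cos(α−β) + 2d(sin α − sin β))/8 = -0.735124; p = 2π − arccos c = 3.886540 rad; φ = atan2(cos α − cos β, d − sin α + sin β) = 0.057764 rad; t = (α − φ + p/2) mod 2π = 5.855194 rad, q = (α − β − t + p) mod 2π = 5.613056 rad → L = 3.25·(5.855194 + 3.886540 + 5.613056) = 3.25·15.354790 = 49.903068 m
LRL: c = (6 − d² + 2cos(α−β) − 2d(sin α − sin β))/8 = 0.769875; p = 2π − arccos c = 5.591034 rad; φ = atan2(cos β − cos α, d + sin α − sin β) = -0.159197 rad; t = (φ − α + p/2) mod 2π = 4.949817 rad, q = (β − α − t + p) mod 2π = 5.625877 rad → L = 3.25·(4.949817 + 5.591034 + 5.625877) = 3.25·16.166728 = 52.541866 m
Shortest: LSL with L = 20.609861 m ≈ 20.6099 m
Convert LSL to answer units (arcs ×180/π): t = 2.154300·180/π = 123.4323°, p = ρ·p = 3.25·1.356835 = 4.4097 m, q = 2.830360·180/π = 162.1677°, L = 20.6099 m.

LSL: t = 123.4323°, p = 4.4097 m, q = 162.1677°, L = 20.6099 m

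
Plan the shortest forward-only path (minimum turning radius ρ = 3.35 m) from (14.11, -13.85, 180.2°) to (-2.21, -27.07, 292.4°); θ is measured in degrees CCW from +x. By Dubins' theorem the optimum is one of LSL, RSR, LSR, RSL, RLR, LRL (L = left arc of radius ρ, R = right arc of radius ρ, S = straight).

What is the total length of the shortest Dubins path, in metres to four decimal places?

Let ψ = atan2(Δy, Δx) = atan2(-13.22, -16.32) = -140.9908° be the start→goal bearing.
Normalize: d = |goal − start| / ρ = 21.002638/3.35 = 6.269444, α = (θ_start − ψ) mod 360° = 321.1908° = 5.605838 rad, β = (θ_goal − ψ) mod 360° = 73.3908° = 1.280912 rad.
Common terms: sin α = -0.626729, cos α = 0.779238, sin β = 0.958277, cos β = 0.285842, cos(α−β) = -0.377841, d² = 39.305930. Work in radians in the unit-radius frame; every candidate has L = ρ·(t + p + q).
LSL: p² = 2 + d² − 2cos(α−β) + 2d(sin α − sin β) = 22.187406; p = √p² = 4.710351; φ = atan2(cos β − cos α, d + sin α − sin β) = -0.104940 rad; t = (φ − α) mod 2π = 0.572408 rad, q = (β − φ) mod 2π = 1.385851 rad → L = 3.35·(0.572408 + 4.710351 + 1.385851) = 3.35·6.668610 = 22.339845 m
RSR: p² = 2 + d² − 2cos(α−β) + 2d(sin β − sin α) = 61.935817; p = √p² = 7.869931; φ = atan2(cos α − cos β, d − sin α + sin β) = 0.062735 rad; t = (α − φ) mod 2π = 5.543103 rad, q = (φ − β) mod 2π = 5.065009 rad → L = 3.35·(5.543103 + 7.869931 + 5.065009) = 3.35·18.478042 = 61.901442 m
LSR: p² = d² − 2 + 2cos(α−β) + 2d(sin α + sin β) = 40.707496; p = √p² = 6.380243; φ = atan2(−cos α − cos β, d + sin α + sin β) − atan2(−2, p) = 0.143794 rad; t = (φ − α) mod 2π = 0.821141 rad, q = (φ − β) mod 2π = 5.146067 rad → L = 3.35·(0.821141 + 6.380243 + 5.146067) = 3.35·12.347451 = 41.363962 m
RSL: p² = d² − 2 + 2cos(α−β) − 2d(sin α + sin β) = 32.393001; p = √p² = 5.691485; φ = atan2(cos α + cos β, d − sin α − sin β) − atan2(2, p) = -0.160441 rad; t = (α − φ) mod 2π = 5.766278 rad, q = (β − φ) mod 2π = 1.441353 rad → L = 3.35·(5.766278 + 5.691485 + 1.441353) = 3.35·12.899116 = 43.212038 m
RLR: c = (6 − d² + 2cos(α−β) + 2d(sin α − sin β))/8 = -6.741977, |c| > 1 → infeasible
LRL: c = (6 − d² + 2cos(α−β) − 2d(sin α − sin β))/8 = -1.773426, |c| > 1 → infeasible
Shortest: LSL with L = 22.339845 m ≈ 22.3398 m

22.3398 m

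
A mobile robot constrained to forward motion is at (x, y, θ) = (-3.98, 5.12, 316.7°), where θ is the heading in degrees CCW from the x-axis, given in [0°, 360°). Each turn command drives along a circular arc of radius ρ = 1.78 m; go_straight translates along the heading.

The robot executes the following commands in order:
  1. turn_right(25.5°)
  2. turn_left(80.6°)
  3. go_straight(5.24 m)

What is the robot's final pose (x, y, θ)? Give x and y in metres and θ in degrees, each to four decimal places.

(3.6116, 4.4411, 11.8000°)

set_pose: (x, y, θ) = (-3.9800, 5.1200, 316.7000°), ρ = 1.78
turn_right(25.5°): centre at ρ to the right, rotate −25.5° → (-3.5412, 4.4683, 291.2000°)
turn_left(80.6°): centre at ρ to the left, rotate +80.6° → (-1.5177, 3.3696, 371.8000° ≡ 11.8000°)
go_straight(5.24): x += 5.24·cos θ, y += 5.24·sin θ → (3.6116, 4.4411, 11.8000°)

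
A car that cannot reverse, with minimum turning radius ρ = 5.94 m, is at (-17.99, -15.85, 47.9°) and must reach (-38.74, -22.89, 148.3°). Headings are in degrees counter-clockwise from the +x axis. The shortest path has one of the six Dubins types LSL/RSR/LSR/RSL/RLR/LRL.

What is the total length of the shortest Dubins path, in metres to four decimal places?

Let ψ = atan2(Δy, Δx) = atan2(-7.04, -20.75) = -161.2591° be the start→goal bearing.
Normalize: d = |goal − start| / ρ = 21.911734/5.94 = 3.688844, α = (θ_start − ψ) mod 360° = 209.1591° = 3.650515 rad, β = (θ_goal − ψ) mod 360° = 309.5591° = 5.402826 rad.
Common terms: sin α = -0.487236, cos α = -0.873270, sin β = -0.770968, cos β = 0.636874, cos(α−β) = -0.180519, d² = 13.607571. Work in radians in the unit-radius frame; every candidate has L = ρ·(t + p + q).
LSL: p² = 2 + d² − 2cos(α−β) + 2d(sin α − sin β) = 18.061893; p = √p² = 4.249929; φ = atan2(cos β − cos α, d + sin α − sin β) = 0.363271 rad; t = (φ − α) mod 2π = 2.995942 rad, q = (β − φ) mod 2π = 5.039554 rad → L = 5.94·(2.995942 + 4.249929 + 5.039554) = 5.94·12.285424 = 72.975421 m
RSR: p² = 2 + d² − 2cos(α−β) + 2d(sin β − sin α) = 13.875326; p = √p² = 3.724960; φ = atan2(cos α − cos β, d − sin α + sin β) = -0.417430 rad; t = (α − φ) mod 2π = 4.067945 rad, q = (φ − β) mod 2π = 0.462930 rad → L = 5.94·(4.067945 + 3.724960 + 0.462930) = 5.94·8.255835 = 49.039658 m
LSR: p² = d² − 2 + 2cos(α−β) + 2d(sin α + sin β) = 1.963892; p = √p² = 1.401389; φ = atan2(−cos α − cos β, d + sin α + sin β) − atan2(−2, p) = 1.056556 rad; t = (φ − α) mod 2π = 3.689226 rad, q = (φ − β) mod 2π = 1.936916 rad → L = 5.94·(3.689226 + 1.401389 + 1.936916) = 5.94·7.027532 = 41.743539 m
RSL: p² = d² − 2 + 2cos(α−β) − 2d(sin α + sin β) = 20.529173; p = √p² = 4.530913; φ = atan2(cos α + cos β, d − sin α − sin β) − atan2(2, p) = -0.463438 rad; t = (α − φ) mod 2π = 4.113953 rad, q = (β − φ) mod 2π = 5.866264 rad → L = 5.94·(4.113953 + 4.530913 + 5.866264) = 5.94·14.511130 = 86.196114 m
RLR: c = (6 − d² + 2cos(α−β) + 2d(sin α − sin β))/8 = -0.734416; p = 2π − arccos c = 3.887584 rad; φ = atan2(cos α − cos β, d − sin α + sin β) = -0.417430 rad; t = (α − φ + p/2) mod 2π = 6.011736 rad, q = (α − β − t + p) mod 2π = 2.406722 rad → L = 5.94·(6.011736 + 3.887584 + 2.406722) = 5.94·12.306042 = 73.097888 m
LRL: c = (6 − d² + 2cos(α−β) − 2d(sin α − sin β))/8 = -1.257737, |c| > 1 → infeasible
Shortest: LSR with L = 41.743539 m ≈ 41.7435 m

41.7435 m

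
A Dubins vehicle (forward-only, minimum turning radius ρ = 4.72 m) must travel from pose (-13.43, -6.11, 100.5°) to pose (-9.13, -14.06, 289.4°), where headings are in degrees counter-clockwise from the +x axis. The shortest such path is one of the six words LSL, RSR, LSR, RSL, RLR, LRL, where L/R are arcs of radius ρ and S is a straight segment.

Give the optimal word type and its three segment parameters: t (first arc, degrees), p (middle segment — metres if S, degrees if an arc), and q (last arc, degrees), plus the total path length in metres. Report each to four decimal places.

Let ψ = atan2(Δy, Δx) = atan2(-7.95, 4.30) = -61.5919° be the start→goal bearing.
Normalize: d = |goal − start| / ρ = 9.038390/4.72 = 1.914913, α = (θ_start − ψ) mod 360° = 162.0919° = 2.829037 rad, β = (θ_goal − ψ) mod 360° = 350.9919° = 6.125964 rad.
Common terms: sin α = 0.307491, cos α = -0.951551, sin β = -0.156574, cos β = 0.987666, cos(α−β) = -0.987960, d² = 3.666893. Work in radians in the unit-radius frame; every candidate has L = ρ·(t + p + q).
LSL: p² = 2 + d² − 2cos(α−β) + 2d(sin α − sin β) = 9.420101; p = √p² = 3.069218; φ = atan2(cos β − cos α, d + sin α − sin β) = 0.683909 rad; t = (φ − α) mod 2π = 4.138057 rad, q = (β − φ) mod 2π = 5.442055 rad → L = 4.72·(4.138057 + 3.069218 + 5.442055) = 4.72·12.649330 = 59.704840 m
RSR: p² = 2 + d² − 2cos(α−β) + 2d(sin β − sin α) = 5.865524; p = √p² = 2.421884; φ = atan2(cos α − cos β, d − sin α + sin β) = -0.928473 rad; t = (α − φ) mod 2π = 3.757510 rad, q = (φ − β) mod 2π = 5.511933 rad → L = 4.72·(3.757510 + 2.421884 + 5.511933) = 4.72·11.691328 = 55.183069 m
LSR: p² = d² − 2 + 2cos(α−β) + 2d(sin α + sin β) = 0.268959; p = √p² = 0.518613; φ = atan2(−cos α − cos β, d + sin α + sin β) − atan2(−2, p) = 1.299598 rad; t = (φ − α) mod 2π = 4.753746 rad, q = (φ − β) mod 2π = 1.456819 rad → L = 4.72·(4.753746 + 0.518613 + 1.456819) = 4.72·6.729177 = 31.761714 m
RSL: p² = d² − 2 + 2cos(α−β) − 2d(sin α + sin β) = -0.887013 < 0 → infeasible
RLR: c = (6 − d² + 2cos(α−β) + 2d(sin α − sin β))/8 = 0.266809; p = 2π − arccos c = 4.982470 rad; φ = atan2(cos α − cos β, d − sin α + sin β) = -0.928473 rad; t = (α − φ + p/2) mod 2π = 6.248745 rad, q = (α − β − t + p) mod 2π = 1.719983 rad → L = 4.72·(6.248745 + 4.982470 + 1.719983) = 4.72·12.951198 = 61.129656 m
LRL: c = (6 − d² + 2cos(α−β) − 2d(sin α − sin β))/8 = -0.177513; p = 2π − arccos c = 4.533931 rad; φ = atan2(cos β − cos α, d + sin α − sin β) = 0.683909 rad; t = (φ − α + p/2) mod 2π = 0.121837 rad, q = (β − α − t + p) mod 2π = 1.425835 rad → L = 4.72·(0.121837 + 4.533931 + 1.425835) = 4.72·6.081603 = 28.705166 m
Shortest: LRL with L = 28.705166 m ≈ 28.7052 m
Convert LRL to answer units (arcs ×180/π): t = 0.121837·180/π = 6.9807°, p = 4.533931·180/π = 259.7751°, q = 1.425835·180/π = 81.6944°, L = 28.7052 m.

LRL: t = 6.9807°, p = 259.7751°, q = 81.6944°, L = 28.7052 m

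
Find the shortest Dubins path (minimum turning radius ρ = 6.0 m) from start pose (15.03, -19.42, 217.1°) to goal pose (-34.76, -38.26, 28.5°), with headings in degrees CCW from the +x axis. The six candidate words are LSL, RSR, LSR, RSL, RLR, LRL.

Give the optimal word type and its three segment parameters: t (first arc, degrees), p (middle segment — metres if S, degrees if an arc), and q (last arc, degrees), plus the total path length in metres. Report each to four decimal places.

RSR: t = 3.3856°, p = 52.0642 m, q = 185.2144°, L = 71.8144 m

Let ψ = atan2(Δy, Δx) = atan2(-18.84, -49.79) = -159.2739° be the start→goal bearing.
Normalize: d = |goal − start| / ρ = 53.235230/6.0 = 8.872538, α = (θ_start − ψ) mod 360° = 16.3739° = 0.285778 rad, β = (θ_goal − ψ) mod 360° = 187.7739° = 3.277273 rad.
Common terms: sin α = 0.281904, cos α = 0.959443, sin β = -0.135264, cos β = -0.990810, cos(α−β) = -0.988756, d² = 78.721936. Work in radians in the unit-radius frame; every candidate has L = ρ·(t + p + q).
LSL: p² = 2 + d² − 2cos(α−β) + 2d(sin α − sin β) = 90.102137; p = √p² = 9.492215; φ = atan2(cos β − cos α, d + sin α − sin β) = -0.206932 rad; t = (φ − α) mod 2π = 5.790475 rad, q = (β − φ) mod 2π = 3.484204 rad → L = 6.0·(5.790475 + 9.492215 + 3.484204) = 6.0·18.766894 = 112.601365 m
RSR: p² = 2 + d² − 2cos(α−β) + 2d(sin β − sin α) = 75.296761; p = √p² = 8.677371; φ = atan2(cos α − cos β, d − sin α + sin β) = 0.226688 rad; t = (α − φ) mod 2π = 0.059090 rad, q = (φ − β) mod 2π = 3.232601 rad → L = 6.0·(0.059090 + 8.677371 + 3.232601) = 6.0·11.969062 = 71.814369 m
LSR: p² = d² − 2 + 2cos(α−β) + 2d(sin α + sin β) = 77.346565; p = √p² = 8.794690; φ = atan2(−cos α − cos β, d + sin α + sin β) − atan2(−2, p) = 0.227085 rad; t = (φ − α) mod 2π = 6.224492 rad, q = (φ − β) mod 2π = 3.232997 rad → L = 6.0·(6.224492 + 8.794690 + 3.232997) = 6.0·18.252179 = 109.513073 m
RSL: p² = d² − 2 + 2cos(α−β) − 2d(sin α + sin β) = 72.142282; p = √p² = 8.493661; φ = atan2(cos α + cos β, d − sin α − sin β) − atan2(2, p) = -0.234852 rad; t = (α − φ) mod 2π = 0.520630 rad, q = (β − φ) mod 2π = 3.512124 rad → L = 6.0·(0.520630 + 8.493661 + 3.512124) = 6.0·12.526416 = 75.158496 m
RLR: c = (6 − d² + 2cos(α−β) + 2d(sin α − sin β))/8 = -8.412095, |c| > 1 → infeasible
LRL: c = (6 − d² + 2cos(α−β) − 2d(sin α − sin β))/8 = -10.262767, |c| > 1 → infeasible
Shortest: RSR with L = 71.814369 m ≈ 71.8144 m
Convert RSR to answer units (arcs ×180/π): t = 0.059090·180/π = 3.3856°, p = ρ·p = 6.0·8.677371 = 52.0642 m, q = 3.232601·180/π = 185.2144°, L = 71.8144 m.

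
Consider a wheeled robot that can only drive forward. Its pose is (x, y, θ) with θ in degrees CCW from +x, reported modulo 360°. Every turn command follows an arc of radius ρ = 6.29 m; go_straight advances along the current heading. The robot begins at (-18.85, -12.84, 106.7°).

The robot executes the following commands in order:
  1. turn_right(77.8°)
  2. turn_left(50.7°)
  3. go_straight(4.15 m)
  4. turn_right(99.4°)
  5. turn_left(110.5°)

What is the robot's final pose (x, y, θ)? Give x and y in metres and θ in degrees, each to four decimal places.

(4.7683, 13.7049, 90.7000°)

set_pose: (x, y, θ) = (-18.8500, -12.8400, 106.7000°), ρ = 6.29
turn_right(77.8°): centre at ρ to the right, rotate −77.8° → (-15.8651, -5.5258, 28.9000°)
turn_left(50.7°): centre at ρ to the left, rotate +50.7° → (-12.7183, -1.1546, 79.6000°)
go_straight(4.15): x += 4.15·cos θ, y += 4.15·sin θ → (-11.9692, 2.9272, 79.6000°)
turn_right(99.4°): centre at ρ to the right, rotate −99.4° → (-3.6518, 7.7099, -19.8000° ≡ 340.2000°)
turn_left(110.5°): centre at ρ to the left, rotate +110.5° → (4.7683, 13.7049, 450.7000° ≡ 90.7000°)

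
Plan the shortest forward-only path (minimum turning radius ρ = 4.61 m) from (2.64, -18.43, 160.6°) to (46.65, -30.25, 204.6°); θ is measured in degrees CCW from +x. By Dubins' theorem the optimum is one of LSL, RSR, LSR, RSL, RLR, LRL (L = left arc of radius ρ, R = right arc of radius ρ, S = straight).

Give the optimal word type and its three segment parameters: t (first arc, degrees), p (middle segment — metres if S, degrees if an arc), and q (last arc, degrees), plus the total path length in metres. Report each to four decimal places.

RSR: t = 177.0511°, p = 42.2910 m, q = 138.9489°, L = 67.7163 m

Let ψ = atan2(Δy, Δx) = atan2(-11.82, 44.01) = -15.0335° be the start→goal bearing.
Normalize: d = |goal − start| / ρ = 45.569645/4.61 = 9.884955, α = (θ_start − ψ) mod 360° = 175.6335° = 3.065382 rad, β = (θ_goal − ψ) mod 360° = 219.6335° = 3.833327 rad.
Common terms: sin α = 0.076137, cos α = -0.997097, sin β = -0.637874, cos β = -0.770141, cos(α−β) = 0.719340, d² = 97.712344. Work in radians in the unit-radius frame; every candidate has L = ρ·(t + p + q).
LSL: p² = 2 + d² − 2cos(α−β) + 2d(sin α − sin β) = 112.389590; p = √p² = 10.601396; φ = atan2(cos β − cos α, d + sin α − sin β) = 0.021410 rad; t = (φ − α) mod 2π = 3.239213 rad, q = (β − φ) mod 2π = 3.811917 rad → L = 4.61·(3.239213 + 10.601396 + 3.811917) = 4.61·17.652526 = 81.378144 m
RSR: p² = 2 + d² − 2cos(α−β) + 2d(sin β − sin α) = 84.157739; p = √p² = 9.173753; φ = atan2(cos α − cos β, d − sin α + sin β) = -0.024742 rad; t = (α − φ) mod 2π = 3.090125 rad, q = (φ − β) mod 2π = 2.425116 rad → L = 4.61·(3.090125 + 9.173753 + 2.425116) = 4.61·14.688993 = 67.716258 m
LSR: p² = d² − 2 + 2cos(α−β) + 2d(sin α + sin β) = 86.045527; p = √p² = 9.276073; φ = atan2(−cos α − cos β, d + sin α + sin β) − atan2(−2, p) = 0.399688 rad; t = (φ − α) mod 2π = 3.617491 rad, q = (φ − β) mod 2π = 2.849546 rad → L = 4.61·(3.617491 + 9.276073 + 2.849546) = 4.61·15.743109 = 72.575733 m
RSL: p² = d² − 2 + 2cos(α−β) − 2d(sin α + sin β) = 108.256520; p = √p² = 10.404639; φ = atan2(cos α + cos β, d − sin α − sin β) − atan2(2, p) = -0.357486 rad; t = (α − φ) mod 2π = 3.422869 rad, q = (β − φ) mod 2π = 4.190813 rad → L = 4.61·(3.422869 + 10.404639 + 4.190813) = 4.61·18.018321 = 83.064461 m
RLR: c = (6 − d² + 2cos(α−β) + 2d(sin α − sin β))/8 = -9.519717, |c| > 1 → infeasible
LRL: c = (6 − d² + 2cos(α−β) − 2d(sin α − sin β))/8 = -13.048699, |c| > 1 → infeasible
Shortest: RSR with L = 67.716258 m ≈ 67.7163 m
Convert RSR to answer units (arcs ×180/π): t = 3.090125·180/π = 177.0511°, p = ρ·p = 4.61·9.173753 = 42.2910 m, q = 2.425116·180/π = 138.9489°, L = 67.7163 m.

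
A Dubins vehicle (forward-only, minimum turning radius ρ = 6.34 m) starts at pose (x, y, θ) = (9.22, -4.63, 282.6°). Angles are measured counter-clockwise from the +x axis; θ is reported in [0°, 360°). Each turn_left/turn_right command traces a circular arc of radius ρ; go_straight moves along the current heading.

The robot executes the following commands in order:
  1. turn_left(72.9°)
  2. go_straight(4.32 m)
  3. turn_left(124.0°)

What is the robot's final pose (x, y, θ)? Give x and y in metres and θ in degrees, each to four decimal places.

set_pose: (x, y, θ) = (9.2200, -4.6300, 282.6000°), ρ = 6.34
turn_left(72.9°): centre at ρ to the left, rotate +72.9° → (14.9099, -9.5674, 355.5000°)
go_straight(4.32): x += 4.32·cos θ, y += 4.32·sin θ → (19.2166, -9.9064, 355.5000°)
turn_left(124.0°): centre at ρ to the left, rotate +124.0° → (25.2321, -0.4639, 479.5000° ≡ 119.5000°)

(25.2321, -0.4639, 119.5000°)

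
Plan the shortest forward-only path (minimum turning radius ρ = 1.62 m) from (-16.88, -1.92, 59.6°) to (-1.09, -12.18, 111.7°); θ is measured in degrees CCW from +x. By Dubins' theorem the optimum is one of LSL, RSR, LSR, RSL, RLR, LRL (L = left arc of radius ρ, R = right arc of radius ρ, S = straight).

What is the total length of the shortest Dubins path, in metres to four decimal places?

23.6463 m

Let ψ = atan2(Δy, Δx) = atan2(-10.26, 15.79) = -33.0149° be the start→goal bearing.
Normalize: d = |goal − start| / ρ = 18.830605/1.62 = 11.623830, α = (θ_start − ψ) mod 360° = 92.6149° = 1.616436 rad, β = (θ_goal − ψ) mod 360° = 144.7149° = 2.525752 rad.
Common terms: sin α = 0.998959, cos α = -0.045623, sin β = 0.577645, cos β = -0.816288, cos(α−β) = 0.614285, d² = 135.113435. Work in radians in the unit-radius frame; every candidate has L = ρ·(t + p + q).
LSL: p² = 2 + d² − 2cos(α−β) + 2d(sin α − sin β) = 145.679428; p = √p² = 12.069773; φ = atan2(cos β − cos α, d + sin α − sin β) = -0.063894 rad; t = (φ − α) mod 2π = 4.602855 rad, q = (β − φ) mod 2π = 2.589646 rad → L = 1.62·(4.602855 + 12.069773 + 2.589646) = 1.62·19.262275 = 31.204886 m
RSR: p² = 2 + d² − 2cos(α−β) + 2d(sin β − sin α) = 126.090302; p = √p² = 11.228994; φ = atan2(cos α − cos β, d − sin α + sin β) = 0.068686 rad; t = (α − φ) mod 2π = 1.547750 rad, q = (φ − β) mod 2π = 3.826119 rad → L = 1.62·(1.547750 + 11.228994 + 3.826119) = 1.62·16.602863 = 26.896637 m
LSR: p² = d² − 2 + 2cos(α−β) + 2d(sin α + sin β) = 170.994350; p = √p² = 13.076481; φ = atan2(−cos α − cos β, d + sin α + sin β) − atan2(−2, p) = 0.216972 rad; t = (φ − α) mod 2π = 4.883722 rad, q = (φ − β) mod 2π = 3.974405 rad → L = 1.62·(4.883722 + 13.076481 + 3.974405) = 1.62·21.934607 = 35.534064 m
RSL: p² = d² − 2 + 2cos(α−β) − 2d(sin α + sin β) = 97.689662; p = √p² = 9.883808; φ = atan2(cos α + cos β, d − sin α − sin β) − atan2(2, p) = -0.285232 rad; t = (α − φ) mod 2π = 1.901667 rad, q = (β − φ) mod 2π = 2.810984 rad → L = 1.62·(1.901667 + 9.883808 + 2.810984) = 1.62·14.596459 = 23.646264 m
RLR: c = (6 − d² + 2cos(α−β) + 2d(sin α − sin β))/8 = -14.761288, |c| > 1 → infeasible
LRL: c = (6 − d² + 2cos(α−β) − 2d(sin α − sin β))/8 = -17.209928, |c| > 1 → infeasible
Shortest: RSL with L = 23.646264 m ≈ 23.6463 m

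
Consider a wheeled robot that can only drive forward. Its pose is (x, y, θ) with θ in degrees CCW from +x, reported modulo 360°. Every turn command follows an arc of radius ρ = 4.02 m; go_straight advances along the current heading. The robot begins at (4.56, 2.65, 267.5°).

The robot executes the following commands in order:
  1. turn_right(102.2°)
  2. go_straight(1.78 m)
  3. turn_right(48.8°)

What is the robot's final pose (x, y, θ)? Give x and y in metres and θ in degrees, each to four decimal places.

set_pose: (x, y, θ) = (4.5600, 2.6500, 267.5000°), ρ = 4.02
turn_right(102.2°): centre at ρ to the right, rotate −102.2° → (-0.4763, -1.0631, 165.3000°)
go_straight(1.78): x += 1.78·cos θ, y += 1.78·sin θ → (-2.1980, -0.6114, 165.3000°)
turn_right(48.8°): centre at ρ to the right, rotate −48.8° → (-4.7755, 1.4833, 116.5000°)

(-4.7755, 1.4833, 116.5000°)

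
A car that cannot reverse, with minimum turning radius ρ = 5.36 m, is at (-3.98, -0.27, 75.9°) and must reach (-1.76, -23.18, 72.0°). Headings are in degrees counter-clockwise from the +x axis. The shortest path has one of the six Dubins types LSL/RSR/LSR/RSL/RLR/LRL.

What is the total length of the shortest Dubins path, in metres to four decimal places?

Let ψ = atan2(Δy, Δx) = atan2(-22.91, 2.22) = -84.4653° be the start→goal bearing.
Normalize: d = |goal − start| / ρ = 23.017309/5.36 = 4.294274, α = (θ_start − ψ) mod 360° = 160.3653° = 2.798902 rad, β = (θ_goal − ψ) mod 360° = 156.4653° = 2.730834 rad.
Common terms: sin α = 0.336023, cos α = -0.941854, sin β = 0.399305, cos β = -0.916818, cos(α−β) = 0.997684, d² = 18.440789. Work in radians in the unit-radius frame; every candidate has L = ρ·(t + p + q).
LSL: p² = 2 + d² − 2cos(α−β) + 2d(sin α − sin β) = 17.901917; p = √p² = 4.231066; φ = atan2(cos β − cos α, d + sin α − sin β) = 0.005917 rad; t = (φ − α) mod 2π = 3.490201 rad, q = (β − φ) mod 2π = 2.724917 rad → L = 5.36·(3.490201 + 4.231066 + 2.724917) = 5.36·10.446183 = 55.991542 m
RSR: p² = 2 + d² − 2cos(α−β) + 2d(sin β − sin α) = 18.988924; p = √p² = 4.357628; φ = atan2(cos α − cos β, d − sin α + sin β) = -0.005745 rad; t = (α − φ) mod 2π = 2.804647 rad, q = (φ − β) mod 2π = 3.546606 rad → L = 5.36·(2.804647 + 4.357628 + 3.546606) = 5.36·10.708881 = 57.399604 m
LSR: p² = d² − 2 + 2cos(α−β) + 2d(sin α + sin β) = 24.751554; p = √p² = 4.975093; φ = atan2(−cos α − cos β, d + sin α + sin β) − atan2(−2, p) = 0.736213 rad; t = (φ − α) mod 2π = 4.220496 rad, q = (φ − β) mod 2π = 4.288564 rad → L = 5.36·(4.220496 + 4.975093 + 4.288564) = 5.36·13.484153 = 72.275060 m
RSL: p² = d² − 2 + 2cos(α−β) − 2d(sin α + sin β) = 12.120762; p = √p² = 3.481488; φ = atan2(cos α + cos β, d − sin α − sin β) − atan2(2, p) = -1.002725 rad; t = (α − φ) mod 2π = 3.801627 rad, q = (β − φ) mod 2π = 3.733559 rad → L = 5.36·(3.801627 + 3.481488 + 3.733559) = 5.36·11.016675 = 59.049376 m
RLR: c = (6 − d² + 2cos(α−β) + 2d(sin α − sin β))/8 = -1.373616, |c| > 1 → infeasible
LRL: c = (6 − d² + 2cos(α−β) − 2d(sin α − sin β))/8 = -1.237740, |c| > 1 → infeasible
Shortest: LSL with L = 55.991542 m ≈ 55.9915 m

55.9915 m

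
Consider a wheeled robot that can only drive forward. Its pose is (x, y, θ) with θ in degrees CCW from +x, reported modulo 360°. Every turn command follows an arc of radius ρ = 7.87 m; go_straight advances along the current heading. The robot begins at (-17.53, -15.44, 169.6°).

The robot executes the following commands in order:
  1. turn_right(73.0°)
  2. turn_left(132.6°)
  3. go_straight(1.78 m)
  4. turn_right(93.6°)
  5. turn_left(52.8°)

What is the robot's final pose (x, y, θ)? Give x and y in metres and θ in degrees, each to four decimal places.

set_pose: (x, y, θ) = (-17.5300, -15.4400, 169.6000°), ρ = 7.87
turn_right(73.0°): centre at ρ to the right, rotate −73.0° → (-23.9272, -8.6038, 96.6000°)
turn_left(132.6°): centre at ρ to the left, rotate +132.6° → (-37.7026, -4.3660, 229.2000°)
go_straight(1.78): x += 1.78·cos θ, y += 1.78·sin θ → (-38.8656, -5.7134, 229.2000°)
turn_right(93.6°): centre at ρ to the right, rotate −93.6° → (-50.3295, -6.1939, 135.6000°)
turn_left(52.8°): centre at ρ to the left, rotate +52.8° → (-56.9856, -4.0312, 188.4000°)

(-56.9856, -4.0312, 188.4000°)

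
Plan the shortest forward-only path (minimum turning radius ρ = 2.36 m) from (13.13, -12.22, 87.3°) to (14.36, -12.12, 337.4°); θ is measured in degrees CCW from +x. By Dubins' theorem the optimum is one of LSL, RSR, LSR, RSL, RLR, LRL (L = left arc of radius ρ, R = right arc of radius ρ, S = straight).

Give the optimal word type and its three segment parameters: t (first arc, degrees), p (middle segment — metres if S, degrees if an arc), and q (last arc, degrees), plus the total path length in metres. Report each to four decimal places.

Let ψ = atan2(Δy, Δx) = atan2(0.10, 1.23) = 4.6480° be the start→goal bearing.
Normalize: d = |goal − start| / ρ = 1.234058/2.36 = 0.522906, α = (θ_start − ψ) mod 360° = 82.6520° = 1.442550 rad, β = (θ_goal − ψ) mod 360° = 332.7520° = 5.807619 rad.
Common terms: sin α = 0.991788, cos α = 0.127895, sin β = -0.457842, cos β = 0.889033, cos(α−β) = -0.340380, d² = 0.273431. Work in radians in the unit-radius frame; every candidate has L = ρ·(t + p + q).
LSL: p² = 2 + d² − 2cos(α−β) + 2d(sin α − sin β) = 4.470231; p = √p² = 2.114292; φ = atan2(cos β − cos α, d + sin α − sin β) = 0.368264 rad; t = (φ − α) mod 2π = 5.208900 rad, q = (β − φ) mod 2π = 5.439354 rad → L = 2.36·(5.208900 + 2.114292 + 5.439354) = 2.36·12.762546 = 30.119608 m
RSR: p² = 2 + d² − 2cos(α−β) + 2d(sin β − sin α) = 1.438149; p = √p² = 1.199229; φ = atan2(cos α − cos β, d − sin α + sin β) = -2.453985 rad; t = (α − φ) mod 2π = 3.896535 rad, q = (φ − β) mod 2π = 4.304767 rad → L = 2.36·(3.896535 + 1.199229 + 4.304767) = 2.36·9.400531 = 22.185252 m
LSR: p² = d² − 2 + 2cos(α−β) + 2d(sin α + sin β) = -1.848922 < 0 → infeasible
RSL: p² = d² − 2 + 2cos(α−β) − 2d(sin α + sin β) = -2.965735 < 0 → infeasible
RLR: c = (6 − d² + 2cos(α−β) + 2d(sin α − sin β))/8 = 0.820231; p = 2π − arccos c = 5.674204 rad; φ = atan2(cos α − cos β, d − sin α + sin β) = -2.453985 rad; t = (α − φ + p/2) mod 2π = 0.450452 rad, q = (α − β − t + p) mod 2π = 0.858684 rad → L = 2.36·(0.450452 + 5.674204 + 0.858684) = 2.36·6.983340 = 16.480683 m
LRL: c = (6 − d² + 2cos(α−β) − 2d(sin α − sin β))/8 = 0.441221; p = 2π − arccos c = 5.169348 rad; φ = atan2(cos β − cos α, d + sin α − sin β) = 0.368264 rad; t = (φ − α + p/2) mod 2π = 1.510388 rad, q = (β − α − t + p) mod 2π = 1.740843 rad → L = 2.36·(1.510388 + 5.169348 + 1.740843) = 2.36·8.420579 = 19.872567 m
Shortest: RLR with L = 16.480683 m ≈ 16.4807 m
Convert RLR to answer units (arcs ×180/π): t = 0.450452·180/π = 25.8090°, p = 5.674204·180/π = 325.1080°, q = 0.858684·180/π = 49.1989°, L = 16.4807 m.

RLR: t = 25.8090°, p = 325.1080°, q = 49.1989°, L = 16.4807 m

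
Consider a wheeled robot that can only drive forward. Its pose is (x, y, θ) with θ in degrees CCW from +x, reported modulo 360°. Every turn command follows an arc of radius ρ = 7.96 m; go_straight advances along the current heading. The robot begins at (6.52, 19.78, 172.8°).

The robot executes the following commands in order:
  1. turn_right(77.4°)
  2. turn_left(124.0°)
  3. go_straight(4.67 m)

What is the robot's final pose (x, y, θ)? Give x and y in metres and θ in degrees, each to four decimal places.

set_pose: (x, y, θ) = (6.5200, 19.7800, 172.8000°), ρ = 7.96
turn_right(77.4°): centre at ρ to the right, rotate −77.4° → (-0.4070, 26.9281, 95.4000°)
turn_left(124.0°): centre at ρ to the left, rotate +124.0° → (-13.3841, 32.3300, 219.4000°)
go_straight(4.67): x += 4.67·cos θ, y += 4.67·sin θ → (-16.9928, 29.3658, 219.4000°)

(-16.9928, 29.3658, 219.4000°)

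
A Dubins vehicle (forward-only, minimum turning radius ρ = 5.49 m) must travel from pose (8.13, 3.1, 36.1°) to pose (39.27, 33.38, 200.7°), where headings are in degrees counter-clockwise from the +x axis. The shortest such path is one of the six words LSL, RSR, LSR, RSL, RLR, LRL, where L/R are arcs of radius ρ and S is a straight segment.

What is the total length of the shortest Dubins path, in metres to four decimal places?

Let ψ = atan2(Δy, Δx) = atan2(30.28, 31.14) = 44.1978° be the start→goal bearing.
Normalize: d = |goal − start| / ρ = 43.434756/5.49 = 7.911613, α = (θ_start − ψ) mod 360° = 351.9022° = 6.141852 rad, β = (θ_goal − ψ) mod 360° = 156.5022° = 2.731479 rad.
Common terms: sin α = -0.140863, cos α = 0.990029, sin β = 0.398714, cos β = -0.917075, cos(α−β) = -0.964095, d² = 62.593621. Work in radians in the unit-radius frame; every candidate has L = ρ·(t + p + q).
LSL: p² = 2 + d² − 2cos(α−β) + 2d(sin α − sin β) = 57.983962; p = √p² = 7.614720; φ = atan2(cos β − cos α, d + sin α − sin β) = -0.253145 rad; t = (φ − α) mod 2π = 6.171374 rad, q = (β − φ) mod 2π = 2.984623 rad → L = 5.49·(6.171374 + 7.614720 + 2.984623) = 5.49·16.770717 = 92.071238 m
RSR: p² = 2 + d² − 2cos(α−β) + 2d(sin β − sin α) = 75.059662; p = √p² = 8.663698; φ = atan2(cos α − cos β, d − sin α + sin β) = 0.221944 rad; t = (α − φ) mod 2π = 5.919908 rad, q = (φ − β) mod 2π = 3.773650 rad → L = 5.49·(5.919908 + 8.663698 + 3.773650) = 5.49·18.357257 = 100.781339 m
LSR: p² = d² − 2 + 2cos(α−β) + 2d(sin α + sin β) = 62.745459; p = √p² = 7.921203; φ = atan2(−cos α − cos β, d + sin α + sin β) − atan2(−2, p) = 0.238388 rad; t = (φ − α) mod 2π = 0.379721 rad, q = (φ − β) mod 2π = 3.790095 rad → L = 5.49·(0.379721 + 7.921203 + 3.790095) = 5.49·12.091019 = 66.379695 m
RSL: p² = d² − 2 + 2cos(α−β) − 2d(sin α + sin β) = 54.585401; p = √p² = 7.388193; φ = atan2(cos α + cos β, d − sin α − sin β) − atan2(2, p) = -0.254835 rad; t = (α − φ) mod 2π = 0.113501 rad, q = (β − φ) mod 2π = 2.986313 rad → L = 5.49·(0.113501 + 7.388193 + 2.986313) = 5.49·10.488008 = 57.579165 m
RLR: c = (6 − d² + 2cos(α−β) + 2d(sin α − sin β))/8 = -8.382458, |c| > 1 → infeasible
LRL: c = (6 − d² + 2cos(α−β) − 2d(sin α − sin β))/8 = -6.247995, |c| > 1 → infeasible
Shortest: RSL with L = 57.579165 m ≈ 57.5792 m

57.5792 m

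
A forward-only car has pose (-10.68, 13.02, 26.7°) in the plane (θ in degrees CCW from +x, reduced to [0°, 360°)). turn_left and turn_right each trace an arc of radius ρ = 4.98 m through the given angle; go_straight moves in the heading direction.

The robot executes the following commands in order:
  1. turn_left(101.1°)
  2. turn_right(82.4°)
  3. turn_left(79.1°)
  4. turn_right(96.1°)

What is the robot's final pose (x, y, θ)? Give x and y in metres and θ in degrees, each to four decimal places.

set_pose: (x, y, θ) = (-10.6800, 13.0200, 26.7000°), ρ = 4.98
turn_left(101.1°): centre at ρ to the left, rotate +101.1° → (-8.9826, 20.5213, 127.8000°)
turn_right(82.4°): centre at ρ to the right, rotate −82.4° → (-8.5936, 27.0703, 45.4000°)
turn_left(79.1°): centre at ρ to the left, rotate +79.1° → (-8.0353, 33.3877, 124.5000°)
turn_right(96.1°): centre at ρ to the right, rotate −96.1° → (-6.2998, 40.5890, 28.4000°)

(-6.2998, 40.5890, 28.4000°)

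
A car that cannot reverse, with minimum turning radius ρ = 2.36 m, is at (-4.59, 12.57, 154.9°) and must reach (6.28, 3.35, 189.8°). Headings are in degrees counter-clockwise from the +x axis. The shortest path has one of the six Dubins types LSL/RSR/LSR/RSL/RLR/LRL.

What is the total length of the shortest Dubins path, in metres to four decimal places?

26.4750 m

Let ψ = atan2(Δy, Δx) = atan2(-9.22, 10.87) = -40.3048° be the start→goal bearing.
Normalize: d = |goal − start| / ρ = 14.253607/2.36 = 6.039664, α = (θ_start − ψ) mod 360° = 195.2048° = 3.406967 rad, β = (θ_goal − ψ) mod 360° = 230.1048° = 4.016087 rad.
Common terms: sin α = -0.262270, cos α = -0.964994, sin β = -0.767219, cos β = -0.641385, cos(α−β) = 0.820152, d² = 36.477539. Work in radians in the unit-radius frame; every candidate has L = ρ·(t + p + q).
LSL: p² = 2 + d² − 2cos(α−β) + 2d(sin α − sin β) = 42.936677; p = √p² = 6.552608; φ = atan2(cos β − cos α, d + sin α − sin β) = 0.049406 rad; t = (φ − α) mod 2π = 2.925625 rad, q = (β − φ) mod 2π = 3.966680 rad → L = 2.36·(2.925625 + 6.552608 + 3.966680) = 2.36·13.444914 = 31.729996 m
RSR: p² = 2 + d² − 2cos(α−β) + 2d(sin β − sin α) = 30.737793; p = √p² = 5.544167; φ = atan2(cos α − cos β, d − sin α + sin β) = -0.058403 rad; t = (α − φ) mod 2π = 3.465369 rad, q = (φ − β) mod 2π = 2.208696 rad → L = 2.36·(3.465369 + 5.544167 + 2.208696) = 2.36·11.218233 = 26.475030 m
LSR: p² = d² − 2 + 2cos(α−β) + 2d(sin α + sin β) = 23.682305; p = √p² = 4.866447; φ = atan2(−cos α − cos β, d + sin α + sin β) − atan2(−2, p) = 0.700202 rad; t = (φ − α) mod 2π = 3.576421 rad, q = (φ − β) mod 2π = 2.967301 rad → L = 2.36·(3.576421 + 4.866447 + 2.967301) = 2.36·11.410168 = 26.927998 m
RSL: p² = d² − 2 + 2cos(α−β) − 2d(sin α + sin β) = 48.553380; p = √p² = 6.968026; φ = atan2(cos α + cos β, d − sin α − sin β) − atan2(2, p) = -0.502955 rad; t = (α − φ) mod 2π = 3.909922 rad, q = (β − φ) mod 2π = 4.519041 rad → L = 2.36·(3.909922 + 6.968026 + 4.519041) = 2.36·15.396989 = 36.336893 m
RLR: c = (6 − d² + 2cos(α−β) + 2d(sin α − sin β))/8 = -2.842224, |c| > 1 → infeasible
LRL: c = (6 − d² + 2cos(α−β) − 2d(sin α − sin β))/8 = -4.367085, |c| > 1 → infeasible
Shortest: RSR with L = 26.475030 m ≈ 26.4750 m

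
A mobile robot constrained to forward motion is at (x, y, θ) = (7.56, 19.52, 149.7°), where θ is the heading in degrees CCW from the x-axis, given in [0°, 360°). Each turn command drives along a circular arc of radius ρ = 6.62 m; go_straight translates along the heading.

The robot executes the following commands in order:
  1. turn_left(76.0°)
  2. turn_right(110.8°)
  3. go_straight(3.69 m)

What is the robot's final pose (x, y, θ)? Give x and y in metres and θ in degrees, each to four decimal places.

(-12.8140, 23.6111, 114.9000°)

set_pose: (x, y, θ) = (7.5600, 19.5200, 149.7000°), ρ = 6.62
turn_left(76.0°): centre at ρ to the left, rotate +76.0° → (-0.5179, 18.4278, 225.7000°)
turn_right(110.8°): centre at ρ to the right, rotate −110.8° → (-11.2604, 20.2641, 114.9000°)
go_straight(3.69): x += 3.69·cos θ, y += 3.69·sin θ → (-12.8140, 23.6111, 114.9000°)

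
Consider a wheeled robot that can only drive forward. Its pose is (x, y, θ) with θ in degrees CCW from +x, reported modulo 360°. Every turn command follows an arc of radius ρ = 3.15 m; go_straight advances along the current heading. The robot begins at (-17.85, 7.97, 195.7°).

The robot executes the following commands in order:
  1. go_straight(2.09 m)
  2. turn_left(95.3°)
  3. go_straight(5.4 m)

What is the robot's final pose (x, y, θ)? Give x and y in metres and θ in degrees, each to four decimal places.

set_pose: (x, y, θ) = (-17.8500, 7.9700, 195.7000°), ρ = 3.15
go_straight(2.09): x += 2.09·cos θ, y += 2.09·sin θ → (-19.8620, 7.4044, 195.7000°)
turn_left(95.3°): centre at ρ to the left, rotate +95.3° → (-21.9504, 3.2431, 291.0000°)
go_straight(5.4): x += 5.4·cos θ, y += 5.4·sin θ → (-20.0152, -1.7982, 291.0000°)

(-20.0152, -1.7982, 291.0000°)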